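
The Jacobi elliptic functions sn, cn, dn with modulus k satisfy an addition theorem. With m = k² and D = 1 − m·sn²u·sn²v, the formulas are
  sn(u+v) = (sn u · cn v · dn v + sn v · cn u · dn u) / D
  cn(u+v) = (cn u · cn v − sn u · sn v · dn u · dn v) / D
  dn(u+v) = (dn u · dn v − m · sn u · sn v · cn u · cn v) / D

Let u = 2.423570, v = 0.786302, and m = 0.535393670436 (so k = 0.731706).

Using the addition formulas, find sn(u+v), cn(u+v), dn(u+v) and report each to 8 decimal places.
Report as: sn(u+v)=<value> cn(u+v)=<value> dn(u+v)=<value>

sn u = 0.9300650440094741, cn u = -0.367394901858552, dn u = 0.7327163429690871
sn v = 0.6804056626492245, cn v = 0.7328356802413961, dn v = 0.8672591892582128
m = k² = 0.535393670436
D = 1 − m·sn²u·sn²v = 0.7855946020268749
sn(u+v) = (sn u·cn v·dn v + sn v·cn u·dn u)/D = 0.4079480715980172/0.7855946020268749 = 0.51928573661974
cn(u+v) = (cn u·cn v − sn u·sn v·dn u·dn v)/D = -0.6713696817798842/0.7855946020268749 = -0.8546006808698985
dn(u+v) = (dn u·dn v − m·sn u·sn v·cn u·cn v)/D = 0.726675850623219/0.7855946020268749 = 0.9250010740251492

sn(u+v)=0.51928574 cn(u+v)=-0.85460068 dn(u+v)=0.92500107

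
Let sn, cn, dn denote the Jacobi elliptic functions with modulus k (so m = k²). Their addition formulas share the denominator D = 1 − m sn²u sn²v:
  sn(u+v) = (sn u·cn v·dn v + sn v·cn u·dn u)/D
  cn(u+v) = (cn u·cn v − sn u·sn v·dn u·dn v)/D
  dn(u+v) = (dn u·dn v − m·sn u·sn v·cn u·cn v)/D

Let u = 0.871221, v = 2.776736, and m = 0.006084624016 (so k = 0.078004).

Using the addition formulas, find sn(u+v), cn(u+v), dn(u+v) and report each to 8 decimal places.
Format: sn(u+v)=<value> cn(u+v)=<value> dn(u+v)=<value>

sn u = 0.7647448160914233, cn u = 0.6443332726635302, dn u = 0.9982191648842277
sn v = 0.3612444234652805, cn v = -0.9324711612244301, dn v = 0.9996029069454179
m = k² = 0.006084624016
D = 1 − m·sn²u·sn²v = 0.9995356246761442
sn(u+v) = (sn u·cn v·dn v + sn v·cn u·dn u)/D = -0.4804720274435288/0.9995356246761442 = -0.4806952504561354
cn(u+v) = (cn u·cn v − sn u·sn v·dn u·dn v)/D = -0.876480516521066/0.9995356246761442 = -0.8768877215407417
dn(u+v) = (dn u·dn v − m·sn u·sn v·cn u·cn v)/D = 0.9988327232537941/0.9995356246761442 = 0.9992967720159271

sn(u+v)=-0.48069525 cn(u+v)=-0.87688772 dn(u+v)=0.99929677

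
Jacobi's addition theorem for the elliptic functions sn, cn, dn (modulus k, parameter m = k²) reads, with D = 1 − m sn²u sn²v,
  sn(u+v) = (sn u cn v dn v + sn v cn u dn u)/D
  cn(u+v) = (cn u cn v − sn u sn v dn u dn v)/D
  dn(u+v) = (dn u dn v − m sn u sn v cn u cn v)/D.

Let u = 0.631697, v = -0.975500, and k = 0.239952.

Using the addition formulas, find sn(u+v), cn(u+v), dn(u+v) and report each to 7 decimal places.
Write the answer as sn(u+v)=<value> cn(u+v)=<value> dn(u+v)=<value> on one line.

sn(u+v)=-0.3367115 cn(u+v)=0.9416079 dn(u+v)=0.9967308

sn u = 0.5887129322236314, cn u = 0.8083421821435857, dn u = 0.9899721251013038
sn v = -0.8238370671921331, cn v = 0.5668266813764723, dn v = 0.9802663327343499
m = k² = 0.057576962304
D = 1 − m·sn²u·sn²v = 0.9864562615848053
sn(u+v) = (sn u·cn v·dn v + sn v·cn u·dn u)/D = -0.332151158569735/0.9864562615848053 = -0.3367114909242026
cn(u+v) = (cn u·cn v − sn u·sn v·dn u·dn v)/D = 0.9288549746223318/0.9864562615848053 = 0.9416078652388162
dn(u+v) = (dn u·dn v − m·sn u·sn v·cn u·cn v)/D = 0.9832313118755212/0.9864562615848053 = 0.9967307727317752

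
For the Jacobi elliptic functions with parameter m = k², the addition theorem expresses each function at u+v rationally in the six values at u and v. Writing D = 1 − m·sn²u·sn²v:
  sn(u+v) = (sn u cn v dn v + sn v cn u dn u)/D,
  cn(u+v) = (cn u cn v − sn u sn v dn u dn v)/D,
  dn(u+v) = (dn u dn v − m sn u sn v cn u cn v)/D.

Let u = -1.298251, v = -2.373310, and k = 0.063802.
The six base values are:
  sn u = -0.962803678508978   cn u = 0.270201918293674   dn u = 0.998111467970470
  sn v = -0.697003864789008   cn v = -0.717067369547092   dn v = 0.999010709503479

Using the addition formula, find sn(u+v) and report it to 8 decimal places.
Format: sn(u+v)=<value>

sn(u+v)=0.50265747

m = k² = 0.004070695204
D = 1 − m·sn²u·sn²v = 0.9981667806203542
sn(u+v) = (sn u·cn v·dn v + sn v·cn u·dn u)/D = 0.5017359891034102/0.9981667806203542 = 0.5026574705196906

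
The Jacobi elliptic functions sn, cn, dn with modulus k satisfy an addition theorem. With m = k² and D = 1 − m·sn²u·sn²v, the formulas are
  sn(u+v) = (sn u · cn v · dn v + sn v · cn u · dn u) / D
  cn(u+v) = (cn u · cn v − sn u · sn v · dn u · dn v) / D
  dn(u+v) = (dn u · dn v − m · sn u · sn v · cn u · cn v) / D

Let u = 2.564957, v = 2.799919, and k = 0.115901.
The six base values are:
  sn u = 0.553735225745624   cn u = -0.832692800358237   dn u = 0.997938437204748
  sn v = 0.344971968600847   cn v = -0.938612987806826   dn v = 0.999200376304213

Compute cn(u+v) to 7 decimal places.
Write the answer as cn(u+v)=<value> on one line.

cn(u+v)=0.5913893

m = k² = 0.013433041801
D = 1 − m·sn²u·sn²v = 0.9995098305004154
cn(u+v) = (cn u·cn v − sn u·sn v·dn u·dn v)/D = 0.591099384265256/0.9995098305004154 = 0.5913892652454611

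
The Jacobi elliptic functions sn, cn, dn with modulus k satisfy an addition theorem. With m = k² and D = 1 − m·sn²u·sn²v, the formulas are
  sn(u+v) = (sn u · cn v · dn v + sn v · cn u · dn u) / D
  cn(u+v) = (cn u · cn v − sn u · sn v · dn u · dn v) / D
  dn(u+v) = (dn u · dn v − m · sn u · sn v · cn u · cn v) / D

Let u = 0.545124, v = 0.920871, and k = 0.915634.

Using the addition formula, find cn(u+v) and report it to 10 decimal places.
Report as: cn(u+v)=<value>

sn u = 0.5003464206787638, cn u = 0.865825305309304, dn u = 0.888883040552801
sn v = 0.7380065340273639, cn v = 0.6747935652723115, dn v = 0.7371364973331194
m = k² = 0.838385621956
D = 1 − m·sn²u·sn²v = 0.8856843131264128
cn(u+v) = (cn u·cn v − sn u·sn v·dn u·dn v)/D = 0.3423045075765664/0.8856843131264128 = 0.3864859098251971

cn(u+v)=0.3864859098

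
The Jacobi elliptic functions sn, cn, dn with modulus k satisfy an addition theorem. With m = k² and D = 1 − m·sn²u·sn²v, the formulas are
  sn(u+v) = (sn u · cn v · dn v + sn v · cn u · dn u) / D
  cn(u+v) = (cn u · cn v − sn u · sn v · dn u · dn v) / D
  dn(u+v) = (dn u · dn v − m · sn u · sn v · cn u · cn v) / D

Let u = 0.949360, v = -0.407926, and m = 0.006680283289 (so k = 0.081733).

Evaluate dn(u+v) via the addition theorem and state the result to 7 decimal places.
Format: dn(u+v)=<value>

sn u = 0.8125800209895404, cn u = 0.5828496456965879, dn u = 0.9977921128810055
sn v = -0.3966392629427803, cn v = 0.9179745612445957, dn v = 0.9994743817444368
m = k² = 0.006680283289
D = 1 − m·sn²u·sn²v = 0.9993060653639164
dn(u+v) = (dn u·dn v − m·sn u·sn v·cn u·cn v)/D = 0.9984196323891167/0.9993060653639164 = 0.9991129514715025

dn(u+v)=0.9991130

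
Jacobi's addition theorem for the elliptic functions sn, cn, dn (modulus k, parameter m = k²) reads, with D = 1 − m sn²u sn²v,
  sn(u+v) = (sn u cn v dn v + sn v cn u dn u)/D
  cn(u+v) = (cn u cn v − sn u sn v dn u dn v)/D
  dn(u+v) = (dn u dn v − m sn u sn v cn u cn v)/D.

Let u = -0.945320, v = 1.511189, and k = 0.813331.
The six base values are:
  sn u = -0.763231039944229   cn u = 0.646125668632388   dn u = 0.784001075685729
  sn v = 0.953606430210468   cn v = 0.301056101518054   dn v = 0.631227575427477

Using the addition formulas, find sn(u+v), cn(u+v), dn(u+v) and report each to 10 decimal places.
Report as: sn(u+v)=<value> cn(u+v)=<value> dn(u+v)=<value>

m = k² = 0.661507315561
D = 1 − m·sn²u·sn²v = 0.6495831010284587
sn(u+v) = (sn u·cn v·dn v + sn v·cn u·dn u)/D = 0.3380213988747694/0.6495831010284587 = 0.5203666757026064
cn(u+v) = (cn u·cn v − sn u·sn v·dn u·dn v)/D = 0.5547068947151215/0.6495831010284587 = 0.8539429271433885
dn(u+v) = (dn u·dn v − m·sn u·sn v·cn u·cn v)/D = 0.5885366547239309/0.6495831010284587 = 0.9060221144794632

sn(u+v)=0.5203666757 cn(u+v)=0.8539429271 dn(u+v)=0.9060221145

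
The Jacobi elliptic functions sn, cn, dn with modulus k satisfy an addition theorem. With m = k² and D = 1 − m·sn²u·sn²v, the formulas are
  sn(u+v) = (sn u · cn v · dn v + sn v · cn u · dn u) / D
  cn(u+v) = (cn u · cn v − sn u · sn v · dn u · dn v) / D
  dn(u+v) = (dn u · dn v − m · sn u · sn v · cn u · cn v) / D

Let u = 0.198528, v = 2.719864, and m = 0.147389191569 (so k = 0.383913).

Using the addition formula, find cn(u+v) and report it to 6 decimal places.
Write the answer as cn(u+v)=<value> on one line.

sn u = 0.1970395505905221, cn u = 0.9803955403321075, dn u = 0.9971347330616848
sn v = 0.5178957026543236, cn v = -0.8554437685623669, dn v = 0.9800346252365087
m = k² = 0.147389191569
D = 1 − m·sn²u·sn²v = 0.9984651813488935
cn(u+v) = (cn u·cn v − sn u·sn v·dn u·dn v)/D = -0.9383952556466918/0.9984651813488935 = -0.9398377361331226

cn(u+v)=-0.939838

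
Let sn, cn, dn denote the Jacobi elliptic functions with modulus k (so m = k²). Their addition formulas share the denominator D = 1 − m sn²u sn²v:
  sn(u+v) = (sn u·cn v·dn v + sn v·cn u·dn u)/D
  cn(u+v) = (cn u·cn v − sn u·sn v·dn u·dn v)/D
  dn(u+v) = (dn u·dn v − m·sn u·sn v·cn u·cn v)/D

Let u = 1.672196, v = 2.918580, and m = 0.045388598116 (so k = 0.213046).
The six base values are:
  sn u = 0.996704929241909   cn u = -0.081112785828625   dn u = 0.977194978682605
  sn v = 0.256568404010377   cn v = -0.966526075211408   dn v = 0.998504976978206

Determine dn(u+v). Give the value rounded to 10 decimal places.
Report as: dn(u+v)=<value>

m = k² = 0.045388598116
D = 1 − m·sn²u·sn²v = 0.9970318467070994
dn(u+v) = (dn u·dn v − m·sn u·sn v·cn u·cn v)/D = 0.9748240956882091/0.9970318467070994 = 0.9777261367405305

dn(u+v)=0.9777261367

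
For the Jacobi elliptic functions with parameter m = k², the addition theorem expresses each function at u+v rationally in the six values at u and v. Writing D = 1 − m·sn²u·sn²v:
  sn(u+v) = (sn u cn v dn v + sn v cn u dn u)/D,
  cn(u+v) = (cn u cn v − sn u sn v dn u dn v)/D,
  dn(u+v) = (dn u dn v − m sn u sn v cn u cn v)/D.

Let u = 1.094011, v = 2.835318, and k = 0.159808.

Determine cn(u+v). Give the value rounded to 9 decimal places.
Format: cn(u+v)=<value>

cn(u+v)=-0.720913700

sn u = 0.8864558910643016, cn u = 0.4628130866747343, dn u = 0.9899149798010981
sn v = 0.3207117223314231, cn v = -0.947176853158486, dn v = 0.9986857372843447
m = k² = 0.025538596864
D = 1 − m·sn²u·sn²v = 0.997935851387663
cn(u+v) = (cn u·cn v − sn u·sn v·dn u·dn v)/D = -0.7194256272003213/0.997935851387663 = -0.7209137002142332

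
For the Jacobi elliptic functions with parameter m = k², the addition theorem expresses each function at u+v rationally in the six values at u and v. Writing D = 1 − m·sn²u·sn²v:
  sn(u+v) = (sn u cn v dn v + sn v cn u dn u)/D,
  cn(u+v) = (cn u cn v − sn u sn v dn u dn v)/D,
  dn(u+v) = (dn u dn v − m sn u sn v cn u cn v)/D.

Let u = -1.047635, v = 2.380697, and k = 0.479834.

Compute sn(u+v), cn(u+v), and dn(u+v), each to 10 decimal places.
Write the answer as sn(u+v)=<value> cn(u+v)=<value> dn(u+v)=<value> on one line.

sn u = -0.8480733397770631, cn u = 0.5298788638541625, dn u = 0.9134573747274234
sn v = 0.808047480374494, cn v = -0.5891173647588669, dn v = 0.9217735569683411
m = k² = 0.230240667556
D = 1 − m·sn²u·sn²v = 0.8918758719281947
sn(u+v) = (sn u·cn v·dn v + sn v·cn u·dn u)/D = 0.85164420805657/0.8918758719281947 = 0.9548909605720741
cn(u+v) = (cn u·cn v − sn u·sn v·dn u·dn v)/D = 0.2648484733038408/0.8918758719281947 = 0.2969566524221029
dn(u+v) = (dn u·dn v − m·sn u·sn v·cn u·cn v)/D = 0.7927480735569679/0.8918758719281947 = 0.8888547145502243

sn(u+v)=0.9548909606 cn(u+v)=0.2969566524 dn(u+v)=0.8888547146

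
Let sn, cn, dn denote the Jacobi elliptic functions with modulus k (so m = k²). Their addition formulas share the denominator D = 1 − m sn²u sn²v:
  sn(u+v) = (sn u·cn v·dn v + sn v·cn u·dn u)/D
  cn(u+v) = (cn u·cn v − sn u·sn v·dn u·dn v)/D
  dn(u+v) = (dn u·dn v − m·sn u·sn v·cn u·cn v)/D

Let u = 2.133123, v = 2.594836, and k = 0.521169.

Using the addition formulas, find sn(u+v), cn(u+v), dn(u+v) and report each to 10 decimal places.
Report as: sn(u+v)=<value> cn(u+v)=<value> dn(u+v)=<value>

sn u = 0.9305938747608482, cn u = -0.366053329799895, dn u = 0.8745159925622814
sn v = 0.7033793681852824, cn v = -0.710814648421987, dn v = 0.9303867228716705
m = k² = 0.271617126561
D = 1 − m·sn²u·sn²v = 0.8836257807541454
sn(u+v) = (sn u·cn v·dn v + sn v·cn u·dn u)/D = -0.8405974295614834/0.8836257807541454 = -0.9513047806776997
cn(u+v) = (cn u·cn v − sn u·sn v·dn u·dn v)/D = -0.2723792977228627/0.8836257807541454 = -0.3082518682177833
dn(u+v) = (dn u·dn v − m·sn u·sn v·cn u·cn v)/D = 0.7673778481533175/0.8836257807541454 = 0.8684421220693514

sn(u+v)=-0.9513047807 cn(u+v)=-0.3082518682 dn(u+v)=0.8684421221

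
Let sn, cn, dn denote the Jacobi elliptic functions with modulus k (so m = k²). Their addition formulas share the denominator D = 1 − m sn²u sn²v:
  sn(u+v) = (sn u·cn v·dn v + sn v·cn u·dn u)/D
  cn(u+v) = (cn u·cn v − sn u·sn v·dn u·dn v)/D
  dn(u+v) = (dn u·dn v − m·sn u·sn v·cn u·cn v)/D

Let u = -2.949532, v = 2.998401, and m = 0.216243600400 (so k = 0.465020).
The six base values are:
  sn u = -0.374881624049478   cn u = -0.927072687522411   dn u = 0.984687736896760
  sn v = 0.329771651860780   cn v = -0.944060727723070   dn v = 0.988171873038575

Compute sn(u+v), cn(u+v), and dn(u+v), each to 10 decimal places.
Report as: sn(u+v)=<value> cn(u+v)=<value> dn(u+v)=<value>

sn(u+v)=0.0488453519 cn(u+v)=0.9988063534 dn(u+v)=0.9997420023

m = k² = 0.2162436004
D = 1 − m·sn²u·sn²v = 0.9966951008728271
sn(u+v) = (sn u·cn v·dn v + sn v·cn u·dn u)/D = 0.04868392295222615/0.9966951008728271 = 0.04884535191313031
cn(u+v) = (cn u·cn v − sn u·sn v·dn u·dn v)/D = 0.9955053991565675/0.9966951008728271 = 0.9988063534021409
dn(u+v) = (dn u·dn v − m·sn u·sn v·cn u·cn v)/D = 0.9964379558608686/0.9966951008728271 = 0.999742002331773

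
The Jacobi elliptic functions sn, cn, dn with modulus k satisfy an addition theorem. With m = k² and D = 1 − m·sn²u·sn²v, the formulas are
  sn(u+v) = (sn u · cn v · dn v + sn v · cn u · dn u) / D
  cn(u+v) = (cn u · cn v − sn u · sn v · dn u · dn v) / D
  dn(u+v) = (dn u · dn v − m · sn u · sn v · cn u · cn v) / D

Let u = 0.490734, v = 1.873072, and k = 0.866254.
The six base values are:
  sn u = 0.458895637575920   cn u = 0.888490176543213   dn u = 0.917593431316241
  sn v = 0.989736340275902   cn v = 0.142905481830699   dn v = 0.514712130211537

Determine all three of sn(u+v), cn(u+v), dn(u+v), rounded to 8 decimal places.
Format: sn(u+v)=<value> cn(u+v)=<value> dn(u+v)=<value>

sn(u+v)=0.99462188 cn(u+v)=-0.10357274 dn(u+v)=0.50759604

m = k² = 0.750395992516
D = 1 − m·sn²u·sn²v = 0.8452048328231953
sn(u+v) = (sn u·cn v·dn v + sn v·cn u·dn u)/D = 0.8406592212036697/0.8452048328231953 = 0.994621881651644
cn(u+v) = (cn u·cn v − sn u·sn v·dn u·dn v)/D = -0.08754018067679015/0.8452048328231953 = -0.1035727403313397
dn(u+v) = (dn u·dn v − m·sn u·sn v·cn u·cn v)/D = 0.4290226261304224/0.8452048328231953 = 0.5075960400005992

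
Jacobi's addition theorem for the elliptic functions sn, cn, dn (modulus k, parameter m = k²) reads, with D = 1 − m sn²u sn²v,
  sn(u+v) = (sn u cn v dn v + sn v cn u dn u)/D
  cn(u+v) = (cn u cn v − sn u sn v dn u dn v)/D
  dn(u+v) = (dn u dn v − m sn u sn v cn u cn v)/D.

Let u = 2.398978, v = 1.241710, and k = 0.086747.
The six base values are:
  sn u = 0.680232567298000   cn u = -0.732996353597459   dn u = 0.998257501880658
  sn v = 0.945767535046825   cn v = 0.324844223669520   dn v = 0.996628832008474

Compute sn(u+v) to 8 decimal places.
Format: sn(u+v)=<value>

sn(u+v)=-0.47328555

m = k² = 0.007525042009
D = 1 − m·sn²u·sn²v = 0.9968854695995498
sn(u+v) = (sn u·cn v·dn v + sn v·cn u·dn u)/D = -0.4718114833768542/0.9968854695995498 = -0.4732855455967088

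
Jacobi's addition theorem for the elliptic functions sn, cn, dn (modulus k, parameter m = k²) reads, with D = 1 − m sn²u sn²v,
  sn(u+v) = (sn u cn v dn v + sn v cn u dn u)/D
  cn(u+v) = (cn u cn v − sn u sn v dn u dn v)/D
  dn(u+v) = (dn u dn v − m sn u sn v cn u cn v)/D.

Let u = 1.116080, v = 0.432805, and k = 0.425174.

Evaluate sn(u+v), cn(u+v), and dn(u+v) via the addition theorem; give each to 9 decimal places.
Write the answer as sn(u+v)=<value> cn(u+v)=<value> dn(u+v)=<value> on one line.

sn u = 0.8836098083976154, cn u = 0.4682239918068375, dn u = 0.926746237793233
sn v = 0.4172849062850927, cn v = 0.9087757187483837, dn v = 0.98413546194856
m = k² = 0.180772930276
D = 1 − m·sn²u·sn²v = 0.9754235129012848
sn(u+v) = (sn u·cn v·dn v + sn v·cn u·dn u)/D = 0.9713341439083911/0.9754235129012848 = 0.9958075964554818
cn(u+v) = (cn u·cn v − sn u·sn v·dn u·dn v)/D = 0.08922449438599173/0.9754235129012848 = 0.09147256879281468
dn(u+v) = (dn u·dn v − m·sn u·sn v·cn u·cn v)/D = 0.8836818285320769/0.9754235129012848 = 0.9059468188373553

sn(u+v)=0.995807596 cn(u+v)=0.091472569 dn(u+v)=0.905946819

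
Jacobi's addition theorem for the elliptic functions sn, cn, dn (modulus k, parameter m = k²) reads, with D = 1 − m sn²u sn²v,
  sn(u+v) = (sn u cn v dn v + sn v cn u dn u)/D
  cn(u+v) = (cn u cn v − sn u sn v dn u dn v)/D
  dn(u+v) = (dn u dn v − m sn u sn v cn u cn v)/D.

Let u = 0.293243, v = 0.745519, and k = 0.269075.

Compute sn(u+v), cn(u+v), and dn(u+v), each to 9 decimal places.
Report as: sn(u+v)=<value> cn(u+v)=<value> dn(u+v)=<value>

sn u = 0.2887720454764235, cn u = 0.9573978826754122, dn u = 0.9969766807963899
sn v = 0.6750639096944922, cn v = 0.7377592546542446, dn v = 0.9833645739994599
m = k² = 0.072401355625
D = 1 − m·sn²u·sn²v = 0.9972486440689088
sn(u+v) = (sn u·cn v·dn v + sn v·cn u·dn u)/D = 0.853850939422409/0.9972486440689088 = 0.8562066687186278
cn(u+v) = (cn u·cn v − sn u·sn v·dn u·dn v)/D = 0.5152120256212454/0.9972486440689088 = 0.5166334681781175
dn(u+v) = (dn u·dn v − m·sn u·sn v·cn u·cn v)/D = 0.9704224968880808/0.9972486440689088 = 0.973099840906904

sn(u+v)=0.856206669 cn(u+v)=0.516633468 dn(u+v)=0.973099841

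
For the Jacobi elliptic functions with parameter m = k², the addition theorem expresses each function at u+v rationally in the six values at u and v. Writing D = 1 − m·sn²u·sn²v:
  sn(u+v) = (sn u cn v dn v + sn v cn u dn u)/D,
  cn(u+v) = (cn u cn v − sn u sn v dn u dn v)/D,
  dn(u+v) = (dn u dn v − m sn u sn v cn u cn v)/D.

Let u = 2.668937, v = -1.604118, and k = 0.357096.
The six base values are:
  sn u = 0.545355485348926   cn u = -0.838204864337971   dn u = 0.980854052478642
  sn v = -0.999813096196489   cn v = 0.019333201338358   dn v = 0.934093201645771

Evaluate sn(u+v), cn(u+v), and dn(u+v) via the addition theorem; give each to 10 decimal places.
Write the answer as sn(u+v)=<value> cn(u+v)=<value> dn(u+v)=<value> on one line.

sn(u+v)=0.8646307012 cn(u+v)=0.5024079523 dn(u+v)=0.9511412254

m = k² = 0.127517553216
D = 1 − m·sn²u·sn²v = 0.9620888477149354
sn(u+v) = (sn u·cn v·dn v + sn v·cn u·dn u)/D = 0.8318515550098807/0.9620888477149354 = 0.8646307011931567
cn(u+v) = (cn u·cn v − sn u·sn v·dn u·dn v)/D = 0.4833610879302299/0.9620888477149354 = 0.5024079523198555
dn(u+v) = (dn u·dn v − m·sn u·sn v·cn u·cn v)/D = 0.9150823655579101/0.9620888477149354 = 0.9511412253985994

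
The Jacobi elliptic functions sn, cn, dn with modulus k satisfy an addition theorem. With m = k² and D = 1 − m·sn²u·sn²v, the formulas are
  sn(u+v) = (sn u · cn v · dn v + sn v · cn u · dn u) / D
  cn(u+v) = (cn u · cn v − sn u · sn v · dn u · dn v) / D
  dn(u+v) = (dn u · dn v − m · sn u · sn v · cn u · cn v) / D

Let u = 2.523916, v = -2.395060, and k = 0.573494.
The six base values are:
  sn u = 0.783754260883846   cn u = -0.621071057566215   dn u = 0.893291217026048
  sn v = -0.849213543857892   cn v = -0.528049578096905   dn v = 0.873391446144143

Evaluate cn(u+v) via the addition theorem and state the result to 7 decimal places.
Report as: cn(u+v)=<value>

cn(u+v)=0.9917246

m = k² = 0.328895368036
D = 1 − m·sn²u·sn²v = 0.8543027311169021
cn(u+v) = (cn u·cn v − sn u·sn v·dn u·dn v)/D = 0.8472329965688194/0.8543027311169021 = 0.9917245558388421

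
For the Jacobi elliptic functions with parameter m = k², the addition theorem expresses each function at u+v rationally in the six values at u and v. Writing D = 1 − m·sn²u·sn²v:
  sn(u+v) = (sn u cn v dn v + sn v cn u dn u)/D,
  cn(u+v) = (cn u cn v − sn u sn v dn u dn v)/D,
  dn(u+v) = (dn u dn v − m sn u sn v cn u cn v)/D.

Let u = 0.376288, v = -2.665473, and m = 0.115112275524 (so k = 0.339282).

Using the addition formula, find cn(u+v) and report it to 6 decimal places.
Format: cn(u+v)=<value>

sn u = 0.3665470912658361, cn u = 0.9303995001527864, dn u = 0.992236809667912
sn v = -0.5392303296754095, cn v = -0.8421583292695912, dn v = 0.9831220059830965
m = k² = 0.115112275524
D = 1 − m·sn²u·sn²v = 0.9955029282430338
cn(u+v) = (cn u·cn v − sn u·sn v·dn u·dn v)/D = -0.5907348934221124/0.9955029282430338 = -0.5934034714138935

cn(u+v)=-0.593403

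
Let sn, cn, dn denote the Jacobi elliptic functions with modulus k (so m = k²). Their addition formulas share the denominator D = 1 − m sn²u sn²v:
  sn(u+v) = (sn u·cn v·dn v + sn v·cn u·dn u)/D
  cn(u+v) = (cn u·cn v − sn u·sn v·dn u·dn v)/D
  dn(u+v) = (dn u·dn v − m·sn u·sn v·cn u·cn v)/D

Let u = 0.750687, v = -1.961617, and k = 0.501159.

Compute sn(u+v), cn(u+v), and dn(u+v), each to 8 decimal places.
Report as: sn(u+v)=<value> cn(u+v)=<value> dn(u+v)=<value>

sn u = 0.6705378481664473, cn u = 0.741875322528193, dn u = 0.9418455466959398
sn v = -0.9715927866030922, cn v = -0.2366589466317262, dn v = 0.8734451951042204
m = k² = 0.251160343281
D = 1 − m·sn²u·sn²v = 0.893397786035179
sn(u+v) = (sn u·cn v·dn v + sn v·cn u·dn u)/D = -0.8174888937114028/0.893397786035179 = -0.9150334895493157
cn(u+v) = (cn u·cn v − sn u·sn v·dn u·dn v)/D = 0.3603769037425489/0.893397786035179 = 0.4033778786735861
dn(u+v) = (dn u·dn v − m·sn u·sn v·cn u·cn v)/D = 0.7939219972142262/0.893397786035179 = 0.8886545384644195

sn(u+v)=-0.91503349 cn(u+v)=0.40337788 dn(u+v)=0.88865454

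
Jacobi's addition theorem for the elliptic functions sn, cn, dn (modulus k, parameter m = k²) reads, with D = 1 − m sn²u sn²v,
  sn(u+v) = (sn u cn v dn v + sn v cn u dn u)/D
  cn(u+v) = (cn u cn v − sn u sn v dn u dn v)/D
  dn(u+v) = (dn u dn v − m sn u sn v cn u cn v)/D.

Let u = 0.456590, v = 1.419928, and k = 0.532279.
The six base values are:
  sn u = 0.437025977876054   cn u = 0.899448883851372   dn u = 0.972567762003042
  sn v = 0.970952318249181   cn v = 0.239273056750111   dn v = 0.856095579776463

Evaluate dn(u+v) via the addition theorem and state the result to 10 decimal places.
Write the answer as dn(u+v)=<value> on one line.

m = k² = 0.283320933841
D = 1 − m·sn²u·sn²v = 0.9489860470741973
dn(u+v) = (dn u·dn v − m·sn u·sn v·cn u·cn v)/D = 0.8067375261521304/0.9489860470741973 = 0.8501047287674767

dn(u+v)=0.8501047288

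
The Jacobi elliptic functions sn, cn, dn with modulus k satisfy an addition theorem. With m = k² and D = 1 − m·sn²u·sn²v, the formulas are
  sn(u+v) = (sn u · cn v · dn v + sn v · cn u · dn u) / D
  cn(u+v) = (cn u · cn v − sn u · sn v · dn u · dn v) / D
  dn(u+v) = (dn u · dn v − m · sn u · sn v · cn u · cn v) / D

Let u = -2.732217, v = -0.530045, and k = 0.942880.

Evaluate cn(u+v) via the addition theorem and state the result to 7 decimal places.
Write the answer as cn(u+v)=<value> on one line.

sn u = -0.997685603306536, cn u = -0.06799585983626685, dn u = 0.3392457014893629
sn v = -0.4876435333503411, cn v = 0.8730428307830004, dn v = 0.8880280218961573
m = k² = 0.8890226944
D = 1 − m·sn²u·sn²v = 0.7895711910598341
cn(u+v) = (cn u·cn v − sn u·sn v·dn u·dn v)/D = -0.2059306354049534/0.7895711910598341 = -0.2608132588127166

cn(u+v)=-0.2608133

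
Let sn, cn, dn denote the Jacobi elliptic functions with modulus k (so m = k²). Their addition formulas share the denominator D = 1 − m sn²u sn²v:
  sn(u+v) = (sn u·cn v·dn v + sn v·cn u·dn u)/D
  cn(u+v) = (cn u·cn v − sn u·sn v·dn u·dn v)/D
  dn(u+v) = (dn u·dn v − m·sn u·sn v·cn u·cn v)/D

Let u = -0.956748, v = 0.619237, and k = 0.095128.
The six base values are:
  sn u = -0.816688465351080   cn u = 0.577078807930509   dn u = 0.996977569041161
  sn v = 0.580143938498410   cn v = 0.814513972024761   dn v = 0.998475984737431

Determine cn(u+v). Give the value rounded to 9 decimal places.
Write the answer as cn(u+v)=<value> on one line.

m = k² = 0.009049336384
D = 1 − m·sn²u·sn²v = 0.9979685735925399
cn(u+v) = (cn u·cn v − sn u·sn v·dn u·dn v)/D = 0.9416837052948862/0.9979685735925399 = 0.9436005603913593

cn(u+v)=0.943600560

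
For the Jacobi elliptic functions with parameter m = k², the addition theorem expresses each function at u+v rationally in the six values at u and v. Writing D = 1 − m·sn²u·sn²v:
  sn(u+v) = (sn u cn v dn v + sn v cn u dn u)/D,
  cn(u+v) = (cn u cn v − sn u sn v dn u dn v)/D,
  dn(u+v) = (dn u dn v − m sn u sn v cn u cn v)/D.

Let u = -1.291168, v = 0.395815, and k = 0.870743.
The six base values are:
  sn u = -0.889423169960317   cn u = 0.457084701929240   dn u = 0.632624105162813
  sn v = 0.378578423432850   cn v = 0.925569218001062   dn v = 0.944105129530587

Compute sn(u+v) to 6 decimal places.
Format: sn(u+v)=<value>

m = k² = 0.758193372049
D = 1 − m·sn²u·sn²v = 0.9140375909313353
sn(u+v) = (sn u·cn v·dn v + sn v·cn u·dn u)/D = -0.6677379841226168/0.9140375909313353 = -0.730536676770856

sn(u+v)=-0.730537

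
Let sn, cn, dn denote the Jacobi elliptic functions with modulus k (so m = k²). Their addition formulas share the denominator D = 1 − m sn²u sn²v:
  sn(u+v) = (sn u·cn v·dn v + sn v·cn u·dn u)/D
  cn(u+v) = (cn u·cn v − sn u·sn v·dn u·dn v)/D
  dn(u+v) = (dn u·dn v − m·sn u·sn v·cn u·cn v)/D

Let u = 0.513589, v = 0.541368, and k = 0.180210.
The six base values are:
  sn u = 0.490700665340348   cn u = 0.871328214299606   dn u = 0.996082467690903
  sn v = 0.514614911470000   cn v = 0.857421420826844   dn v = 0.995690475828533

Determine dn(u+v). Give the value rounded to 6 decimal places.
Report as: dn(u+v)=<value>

dn(u+v)=0.987708

m = k² = 0.0324756441
D = 1 − m·sn²u·sn²v = 0.9979291158729019
dn(u+v) = (dn u·dn v − m·sn u·sn v·cn u·cn v)/D = 0.9856630376616551/0.9979291158729019 = 0.9877084674490959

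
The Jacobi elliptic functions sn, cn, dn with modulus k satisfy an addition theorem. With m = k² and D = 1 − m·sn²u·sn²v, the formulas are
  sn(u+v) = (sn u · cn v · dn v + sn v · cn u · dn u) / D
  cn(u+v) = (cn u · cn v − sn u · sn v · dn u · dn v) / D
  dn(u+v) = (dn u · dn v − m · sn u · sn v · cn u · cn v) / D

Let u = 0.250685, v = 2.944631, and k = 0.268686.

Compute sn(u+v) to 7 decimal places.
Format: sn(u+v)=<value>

sn(u+v)=0.0054009

sn u = 0.2478863097101385, cn u = 0.9687891295107978, dn u = 0.997779516224171
sn v = 0.2531031719182092, cn v = -0.967439292340838, dn v = 0.997684961322226
m = k² = 0.072192166596
D = 1 − m·sn²u·sn²v = 0.9997158220769563
sn(u+v) = (sn u·cn v·dn v + sn v·cn u·dn u)/D = 0.005399355831737321/0.9997158220769563 = 0.005400890645623581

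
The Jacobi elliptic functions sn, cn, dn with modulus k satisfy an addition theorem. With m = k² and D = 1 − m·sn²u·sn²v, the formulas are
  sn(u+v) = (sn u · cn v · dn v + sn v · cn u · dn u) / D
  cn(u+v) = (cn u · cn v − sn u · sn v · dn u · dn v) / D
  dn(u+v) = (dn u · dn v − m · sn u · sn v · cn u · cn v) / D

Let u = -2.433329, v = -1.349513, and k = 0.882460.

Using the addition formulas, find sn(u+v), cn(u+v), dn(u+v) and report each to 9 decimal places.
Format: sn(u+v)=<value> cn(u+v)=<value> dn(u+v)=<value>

sn u = -0.9944880227466017, cn u = -0.104850238977098, dn u = 0.4794011215387677
sn v = -0.9029496711774882, cn v = 0.4297463104210041, dn v = 0.6042207554993154
m = k² = 0.7787356516
D = 1 − m·sn²u·sn²v = 0.3720627305823151
sn(u+v) = (sn u·cn v·dn v + sn v·cn u·dn u)/D = -0.2128433351850962/0.3720627305823151 = -0.5720630358541293
cn(u+v) = (cn u·cn v − sn u·sn v·dn u·dn v)/D = -0.3051694449902434/0.3720627305823151 = -0.8202096579590837
dn(u+v) = (dn u·dn v − m·sn u·sn v·cn u·cn v)/D = 0.3211731165599438/0.3720627305823151 = 0.8632230270881367

sn(u+v)=-0.572063036 cn(u+v)=-0.820209658 dn(u+v)=0.863223027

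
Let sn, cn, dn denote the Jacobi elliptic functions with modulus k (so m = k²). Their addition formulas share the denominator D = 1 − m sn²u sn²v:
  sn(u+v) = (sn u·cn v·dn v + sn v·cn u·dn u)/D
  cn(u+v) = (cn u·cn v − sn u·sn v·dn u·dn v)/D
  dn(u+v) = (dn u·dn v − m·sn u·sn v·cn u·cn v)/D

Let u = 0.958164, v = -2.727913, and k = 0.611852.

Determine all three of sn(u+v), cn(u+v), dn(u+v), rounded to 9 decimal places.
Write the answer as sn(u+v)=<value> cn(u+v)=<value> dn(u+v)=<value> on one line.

sn u = 0.7912043023726471, cn u = 0.6115519208595561, dn u = 0.8750127159714959
sn v = -0.6926657333773882, cn v = -0.7212587481651539, dn v = 0.9057516238799647
m = k² = 0.374362869904
D = 1 − m·sn²u·sn²v = 0.8875608755879507
sn(u+v) = (sn u·cn v·dn v + sn v·cn u·dn u)/D = -0.8875352750745484/0.8875608755879507 = -0.9999711563295472
cn(u+v) = (cn u·cn v − sn u·sn v·dn u·dn v)/D = -0.006741169987129342/0.8875608755879507 = -0.007595163523475232
dn(u+v) = (dn u·dn v − m·sn u·sn v·cn u·cn v)/D = 0.7020481558141794/0.8875608755879507 = 0.7909859200915302

sn(u+v)=-0.999971156 cn(u+v)=-0.007595164 dn(u+v)=0.790985920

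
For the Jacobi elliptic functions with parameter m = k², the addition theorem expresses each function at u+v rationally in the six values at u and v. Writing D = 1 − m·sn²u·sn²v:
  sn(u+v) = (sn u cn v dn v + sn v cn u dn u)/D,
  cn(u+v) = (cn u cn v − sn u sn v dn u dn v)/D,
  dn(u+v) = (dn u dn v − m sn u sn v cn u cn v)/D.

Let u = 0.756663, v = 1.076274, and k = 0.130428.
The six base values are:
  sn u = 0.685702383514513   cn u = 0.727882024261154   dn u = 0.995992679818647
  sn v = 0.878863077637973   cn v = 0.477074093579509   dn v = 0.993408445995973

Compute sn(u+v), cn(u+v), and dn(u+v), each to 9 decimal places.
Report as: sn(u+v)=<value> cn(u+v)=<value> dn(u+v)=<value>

sn(u+v)=0.968100691 cn(u+v)=-0.250561474 dn(u+v)=0.991996237

m = k² = 0.017011463184
D = 1 − m·sn²u·sn²v = 0.9938218929846556
sn(u+v) = (sn u·cn v·dn v + sn v·cn u·dn u)/D = 0.9621196611342362/0.9938218929846556 = 0.96810069080365
cn(u+v) = (cn u·cn v − sn u·sn v·dn u·dn v)/D = -0.2490134788210205/0.9938218929846556 = -0.250561474423934
dn(u+v) = (dn u·dn v − m·sn u·sn v·cn u·cn v)/D = 0.9858675781673938/0.9938218929846556 = 0.9919962370788861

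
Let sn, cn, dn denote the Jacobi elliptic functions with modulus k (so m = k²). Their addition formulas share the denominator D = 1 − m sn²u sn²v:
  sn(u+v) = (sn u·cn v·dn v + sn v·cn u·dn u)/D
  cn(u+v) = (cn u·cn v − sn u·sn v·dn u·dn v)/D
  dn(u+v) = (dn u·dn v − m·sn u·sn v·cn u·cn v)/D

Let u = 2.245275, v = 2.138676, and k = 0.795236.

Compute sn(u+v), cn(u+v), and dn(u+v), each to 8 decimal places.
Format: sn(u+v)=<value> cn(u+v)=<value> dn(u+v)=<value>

sn u = 0.9875150621501427, cn u = -0.1575246076859099, dn u = 0.6191058766665221
sn v = 0.995709137214777, cn v = -0.09253817626798393, dn v = 0.6107496595595542
m = k² = 0.632400295696
D = 1 − m·sn²u·sn²v = 0.3885731500737333
sn(u+v) = (sn u·cn v·dn v + sn v·cn u·dn u)/D = -0.1529179866587248/0.3885731500737333 = -0.3935371927517586
cn(u+v) = (cn u·cn v − sn u·sn v·dn u·dn v)/D = -0.3572186757638325/0.3885731500737333 = -0.9193086956627057
dn(u+v) = (dn u·dn v − m·sn u·sn v·cn u·cn v)/D = 0.3690543333339722/0.3885731500737333 = 0.9497679735821755

sn(u+v)=-0.39353719 cn(u+v)=-0.91930870 dn(u+v)=0.94976797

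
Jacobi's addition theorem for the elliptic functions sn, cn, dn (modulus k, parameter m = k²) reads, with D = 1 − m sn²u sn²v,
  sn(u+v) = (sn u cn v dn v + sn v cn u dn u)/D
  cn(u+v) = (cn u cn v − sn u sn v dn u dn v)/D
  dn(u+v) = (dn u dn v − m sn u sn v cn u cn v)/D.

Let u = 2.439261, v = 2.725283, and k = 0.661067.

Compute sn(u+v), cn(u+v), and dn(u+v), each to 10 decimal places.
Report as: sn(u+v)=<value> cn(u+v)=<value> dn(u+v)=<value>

sn(u+v)=-0.9826189993 cn(u+v)=-0.1856337850 dn(u+v)=0.7602958166

sn u = 0.8823055206776853, cn u = -0.4706771379424315, dn u = 0.8122833240906811
sn v = 0.7448745774251094, cn v = -0.6672045143025972, dn v = 0.8703622349434951
m = k² = 0.437009578489
D = 1 − m·sn²u·sn²v = 0.8112463956418126
sn(u+v) = (sn u·cn v·dn v + sn v·cn u·dn u)/D = -0.7971461215097602/0.8112463956418126 = -0.9826189993474214
cn(u+v) = (cn u·cn v − sn u·sn v·dn u·dn v)/D = -0.1505947389644768/0.8112463956418126 = -0.1856337849678022
dn(u+v) = (dn u·dn v − m·sn u·sn v·cn u·cn v)/D = 0.616787240876933/0.8112463956418126 = 0.7602958166476235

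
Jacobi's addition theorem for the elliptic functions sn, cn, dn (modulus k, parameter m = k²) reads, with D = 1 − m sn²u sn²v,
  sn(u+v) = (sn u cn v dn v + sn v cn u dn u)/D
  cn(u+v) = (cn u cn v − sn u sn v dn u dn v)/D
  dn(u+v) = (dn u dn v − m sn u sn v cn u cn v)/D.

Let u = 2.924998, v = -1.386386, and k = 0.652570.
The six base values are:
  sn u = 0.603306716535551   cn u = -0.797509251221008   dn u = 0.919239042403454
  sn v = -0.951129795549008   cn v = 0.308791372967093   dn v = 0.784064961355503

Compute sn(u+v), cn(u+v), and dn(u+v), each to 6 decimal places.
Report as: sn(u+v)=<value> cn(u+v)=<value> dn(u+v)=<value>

sn(u+v)=0.980882 cn(u+v)=0.194602 dn(u+v)=0.768296

m = k² = 0.4258476049
D = 1 − m·sn²u·sn²v = 0.8597799546724026
sn(u+v) = (sn u·cn v·dn v + sn v·cn u·dn u)/D = 0.8433429082916855/0.8597799546724026 = 0.9808822637799459
cn(u+v) = (cn u·cn v − sn u·sn v·dn u·dn v)/D = 0.1673150007937137/0.8597799546724026 = 0.194602118698458
dn(u+v) = (dn u·dn v − m·sn u·sn v·cn u·cn v)/D = 0.660565776311922/0.8597799546724026 = 0.7682963213112056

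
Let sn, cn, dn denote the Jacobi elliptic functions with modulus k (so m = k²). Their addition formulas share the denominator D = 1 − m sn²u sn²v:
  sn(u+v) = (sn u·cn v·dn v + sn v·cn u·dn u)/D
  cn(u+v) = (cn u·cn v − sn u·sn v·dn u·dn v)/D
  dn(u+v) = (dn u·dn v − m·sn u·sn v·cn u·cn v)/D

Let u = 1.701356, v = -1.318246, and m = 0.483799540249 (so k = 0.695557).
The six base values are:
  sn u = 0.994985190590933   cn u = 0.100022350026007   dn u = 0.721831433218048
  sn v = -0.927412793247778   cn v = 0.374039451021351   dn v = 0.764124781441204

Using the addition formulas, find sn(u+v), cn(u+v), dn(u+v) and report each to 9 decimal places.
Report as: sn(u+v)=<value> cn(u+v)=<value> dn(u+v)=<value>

m = k² = 0.483799540249
D = 1 − m·sn²u·sn²v = 0.5880496750329987
sn(u+v) = (sn u·cn v·dn v + sn v·cn u·dn u)/D = 0.2174209844954787/0.5880496750329987 = 0.3697323435869224
cn(u+v) = (cn u·cn v − sn u·sn v·dn u·dn v)/D = 0.5463794796727199/0.5880496750329987 = 0.9291383073072178
dn(u+v) = (dn u·dn v − m·sn u·sn v·cn u·cn v)/D = 0.5682713298408635/0.5880496750329987 = 0.9663661999455653

sn(u+v)=0.369732344 cn(u+v)=0.929138307 dn(u+v)=0.966366200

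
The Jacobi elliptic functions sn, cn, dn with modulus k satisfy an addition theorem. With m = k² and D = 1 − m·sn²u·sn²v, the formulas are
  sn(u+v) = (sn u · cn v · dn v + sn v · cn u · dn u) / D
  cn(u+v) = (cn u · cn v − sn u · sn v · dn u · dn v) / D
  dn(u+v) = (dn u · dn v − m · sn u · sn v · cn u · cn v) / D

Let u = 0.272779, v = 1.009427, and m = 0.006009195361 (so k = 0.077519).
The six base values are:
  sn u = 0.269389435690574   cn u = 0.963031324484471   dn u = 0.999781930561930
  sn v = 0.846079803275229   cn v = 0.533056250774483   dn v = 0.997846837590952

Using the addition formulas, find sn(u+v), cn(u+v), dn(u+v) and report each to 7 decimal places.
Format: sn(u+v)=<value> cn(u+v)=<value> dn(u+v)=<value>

m = k² = 0.006009195361
D = 1 − m·sn²u·sn²v = 0.999687823576541
sn(u+v) = (sn u·cn v·dn v + sn v·cn u·dn u)/D = 0.9579141993572394/0.999687823576541 = 0.9582133309678117
cn(u+v) = (cn u·cn v − sn u·sn v·dn u·dn v)/D = 0.2859652623606236/0.999687823576541 = 0.2860545618506563
dn(u+v) = (dn u·dn v − m·sn u·sn v·cn u·cn v)/D = 0.9969261302962833/0.999687823576541 = 0.9972374443149889

sn(u+v)=0.9582133 cn(u+v)=0.2860546 dn(u+v)=0.9972374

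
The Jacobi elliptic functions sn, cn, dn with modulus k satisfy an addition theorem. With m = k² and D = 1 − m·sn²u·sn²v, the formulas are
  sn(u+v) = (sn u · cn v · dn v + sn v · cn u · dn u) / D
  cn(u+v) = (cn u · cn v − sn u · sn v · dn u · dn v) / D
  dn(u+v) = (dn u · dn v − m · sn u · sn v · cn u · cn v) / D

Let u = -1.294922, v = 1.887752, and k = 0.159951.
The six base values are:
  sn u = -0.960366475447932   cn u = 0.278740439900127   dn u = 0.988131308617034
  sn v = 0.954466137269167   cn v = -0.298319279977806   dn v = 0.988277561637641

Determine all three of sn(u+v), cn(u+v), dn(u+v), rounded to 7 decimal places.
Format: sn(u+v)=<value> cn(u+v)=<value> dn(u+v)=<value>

sn(u+v)=0.5580237 cn(u+v)=0.8298250 dn(u+v)=0.9960087

m = k² = 0.025584322401
D = 1 − m·sn²u·sn²v = 0.9785034407658153
sn(u+v) = (sn u·cn v·dn v + sn v·cn u·dn u)/D = 0.5460280713743694/0.9785034407658153 = 0.5580236600364188
cn(u+v) = (cn u·cn v − sn u·sn v·dn u·dn v)/D = 0.8119866555933823/0.9785034407658153 = 0.8298250386916264
dn(u+v) = (dn u·dn v − m·sn u·sn v·cn u·cn v)/D = 0.9745979188635577/0.9785034407658153 = 0.9960086784169088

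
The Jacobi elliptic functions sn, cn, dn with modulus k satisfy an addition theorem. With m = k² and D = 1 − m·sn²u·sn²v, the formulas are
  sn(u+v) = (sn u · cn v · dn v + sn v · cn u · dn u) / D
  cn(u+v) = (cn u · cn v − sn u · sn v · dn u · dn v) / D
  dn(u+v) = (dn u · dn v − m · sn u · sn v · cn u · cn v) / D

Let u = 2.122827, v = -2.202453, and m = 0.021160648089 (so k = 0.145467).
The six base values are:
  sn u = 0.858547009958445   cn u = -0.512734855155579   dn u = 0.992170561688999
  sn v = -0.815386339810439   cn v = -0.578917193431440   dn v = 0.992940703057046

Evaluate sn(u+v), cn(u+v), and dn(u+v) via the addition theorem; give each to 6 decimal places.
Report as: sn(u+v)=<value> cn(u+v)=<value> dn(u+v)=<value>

m = k² = 0.021160648089
D = 1 − m·sn²u·sn²v = 0.9896298750868862
sn(u+v) = (sn u·cn v·dn v + sn v·cn u·dn u)/D = -0.07871527105475947/0.9896298750868862 = -0.07954011195129748
cn(u+v) = (cn u·cn v − sn u·sn v·dn u·dn v)/D = 0.9864943972305478/0.9896298750868862 = 0.9968316661256178
dn(u+v) = (dn u·dn v − m·sn u·sn v·cn u·cn v)/D = 0.9895636292336135/0.9896298750868862 = 0.9999330599702571

sn(u+v)=-0.079540 cn(u+v)=0.996832 dn(u+v)=0.999933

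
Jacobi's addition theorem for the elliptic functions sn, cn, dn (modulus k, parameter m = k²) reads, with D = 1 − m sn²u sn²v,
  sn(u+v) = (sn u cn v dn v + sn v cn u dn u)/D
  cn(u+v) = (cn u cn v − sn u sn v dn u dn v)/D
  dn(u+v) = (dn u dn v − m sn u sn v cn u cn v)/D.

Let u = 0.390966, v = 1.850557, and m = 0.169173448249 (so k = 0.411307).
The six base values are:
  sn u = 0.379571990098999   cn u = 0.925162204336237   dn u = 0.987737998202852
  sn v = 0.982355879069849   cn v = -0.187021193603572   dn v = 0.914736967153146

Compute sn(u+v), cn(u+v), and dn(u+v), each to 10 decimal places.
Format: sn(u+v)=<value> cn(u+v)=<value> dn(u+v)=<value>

sn(u+v)=0.8528182472 cn(u+v)=-0.5222078487 dn(u+v)=0.9364615991

m = k² = 0.169173448249
D = 1 − m·sn²u·sn²v = 0.9764788683588527
sn(u+v) = (sn u·cn v·dn v + sn v·cn u·dn u)/D = 0.8327589969239944/0.9764788683588527 = 0.8528182471819331
cn(u+v) = (cn u·cn v − sn u·sn v·dn u·dn v)/D = -0.5099249291744113/0.9764788683588527 = -0.5222078487283921
dn(u+v) = (dn u·dn v − m·sn u·sn v·cn u·cn v)/D = 0.9144349625395918/0.9764788683588527 = 0.9364615990886348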